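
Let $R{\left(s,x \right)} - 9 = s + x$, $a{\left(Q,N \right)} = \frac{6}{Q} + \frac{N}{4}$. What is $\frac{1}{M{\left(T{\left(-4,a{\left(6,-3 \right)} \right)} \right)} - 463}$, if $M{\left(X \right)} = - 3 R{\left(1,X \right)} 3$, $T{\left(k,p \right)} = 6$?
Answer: $- \frac{1}{607} \approx -0.0016474$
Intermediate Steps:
$a{\left(Q,N \right)} = \frac{6}{Q} + \frac{N}{4}$ ($a{\left(Q,N \right)} = \frac{6}{Q} + N \frac{1}{4} = \frac{6}{Q} + \frac{N}{4}$)
$R{\left(s,x \right)} = 9 + s + x$ ($R{\left(s,x \right)} = 9 + \left(s + x\right) = 9 + s + x$)
$M{\left(X \right)} = -90 - 9 X$ ($M{\left(X \right)} = - 3 \left(9 + 1 + X\right) 3 = - 3 \left(10 + X\right) 3 = \left(-30 - 3 X\right) 3 = -90 - 9 X$)
$\frac{1}{M{\left(T{\left(-4,a{\left(6,-3 \right)} \right)} \right)} - 463} = \frac{1}{\left(-90 - 54\right) - 463} = \frac{1}{-144 - 463} = \frac{1}{-607} = - \frac{1}{607}$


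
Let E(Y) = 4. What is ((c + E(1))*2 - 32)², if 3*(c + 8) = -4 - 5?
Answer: 2116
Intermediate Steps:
c = -11 (c = -8 + (-4 - 5)/3 = -8 + (⅓)*(-9) = -8 - 3 = -11)
((c + E(1))*2 - 32)² = ((-11 + 4)*2 - 32)² = (-7*2 - 32)² = (-14 - 32)² = (-46)² = 2116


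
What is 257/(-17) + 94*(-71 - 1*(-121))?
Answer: 79643/17 ≈ 4684.9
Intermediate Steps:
257/(-17) + 94*(-71 - 1*(-121)) = 257*(-1/17) + 94*(-71 + 121) = -257/17 + 94*50 = -257/17 + 4700 = 79643/17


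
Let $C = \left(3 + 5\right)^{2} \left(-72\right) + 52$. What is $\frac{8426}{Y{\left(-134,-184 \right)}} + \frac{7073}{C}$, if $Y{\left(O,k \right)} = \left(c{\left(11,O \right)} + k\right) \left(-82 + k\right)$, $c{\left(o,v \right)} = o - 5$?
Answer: $- \frac{74125887}{53929372} \approx -1.3745$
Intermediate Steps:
$c{\left(o,v \right)} = -5 + o$
$Y{\left(O,k \right)} = \left(-82 + k\right) \left(6 + k\right)$ ($Y{\left(O,k \right)} = \left(\left(-5 + 11\right) + k\right) \left(-82 + k\right) = \left(6 + k\right) \left(-82 + k\right) = \left(-82 + k\right) \left(6 + k\right)$)
$C = -4556$ ($C = 8^{2} \left(-72\right) + 52 = 64 \left(-72\right) + 52 = -4608 + 52 = -4556$)
$\frac{8426}{Y{\left(-134,-184 \right)}} + \frac{7073}{C} = \frac{8426}{-492 + \left(-184\right)^{2} - -13984} + \frac{7073}{-4556} = \frac{8426}{-492 + 33856 + 13984} + 7073 \left(- \frac{1}{4556}\right) = \frac{8426}{47348} - \frac{7073}{4556} = 8426 \cdot \frac{1}{47348} - \frac{7073}{4556} = \frac{4213}{23674} - \frac{7073}{4556} = - \frac{74125887}{53929372}$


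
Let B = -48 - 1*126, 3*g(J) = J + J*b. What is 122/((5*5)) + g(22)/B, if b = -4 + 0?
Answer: 10889/2175 ≈ 5.0064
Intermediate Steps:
b = -4
g(J) = -J (g(J) = (J + J*(-4))/3 = (J - 4*J)/3 = (-3*J)/3 = -J)
B = -174 (B = -48 - 126 = -174)
122/((5*5)) + g(22)/B = 122/((5*5)) - 1*22/(-174) = 122/25 - 22*(-1/174) = 122*(1/25) + 11/87 = 122/25 + 11/87 = 10889/2175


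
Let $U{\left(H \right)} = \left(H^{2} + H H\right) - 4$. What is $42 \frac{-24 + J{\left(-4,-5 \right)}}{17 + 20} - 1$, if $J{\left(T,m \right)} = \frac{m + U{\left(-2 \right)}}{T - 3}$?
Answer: $- \frac{1039}{37} \approx -28.081$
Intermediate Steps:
$U{\left(H \right)} = -4 + 2 H^{2}$ ($U{\left(H \right)} = \left(H^{2} + H^{2}\right) - 4 = 2 H^{2} - 4 = -4 + 2 H^{2}$)
$J{\left(T,m \right)} = \frac{4 + m}{-3 + T}$ ($J{\left(T,m \right)} = \frac{m - \left(4 - 2 \left(-2\right)^{2}\right)}{T - 3} = \frac{m + \left(-4 + 2 \cdot 4\right)}{-3 + T} = \frac{m + \left(-4 + 8\right)}{-3 + T} = \frac{m + 4}{-3 + T} = \frac{4 + m}{-3 + T}$)
$42 \frac{-24 + J{\left(-4,-5 \right)}}{17 + 20} - 1 = 42 \frac{-24 + \frac{4 - 5}{-3 - 4}}{17 + 20} - 1 = 42 \frac{-24 + \frac{1}{-7} \left(-1\right)}{37} - 1 = 42 \left(-24 - - \frac{1}{7}\right) \frac{1}{37} - 1 = 42 \left(-24 + \frac{1}{7}\right) \frac{1}{37} - 1 = 42 \left(\left(- \frac{167}{7}\right) \frac{1}{37}\right) - 1 = 42 \left(- \frac{167}{259}\right) - 1 = - \frac{1002}{37} - 1 = - \frac{1039}{37}$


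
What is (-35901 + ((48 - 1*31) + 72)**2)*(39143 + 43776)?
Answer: -2320073620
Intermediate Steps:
(-35901 + ((48 - 1*31) + 72)**2)*(39143 + 43776) = (-35901 + ((48 - 31) + 72)**2)*82919 = (-35901 + (17 + 72)**2)*82919 = (-35901 + 89**2)*82919 = (-35901 + 7921)*82919 = -27980*82919 = -2320073620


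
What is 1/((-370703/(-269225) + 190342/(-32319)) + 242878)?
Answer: 457951725/111224332534303 ≈ 4.1174e-6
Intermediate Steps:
1/((-370703/(-269225) + 190342/(-32319)) + 242878) = 1/((-370703*(-1/269225) + 190342*(-1/32319)) + 242878) = 1/((370703/269225 - 10018/1701) + 242878) = 1/(-2066530247/457951725 + 242878) = 1/(111224332534303/457951725) = 457951725/111224332534303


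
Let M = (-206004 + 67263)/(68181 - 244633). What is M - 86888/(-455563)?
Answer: 78536827559/80385002476 ≈ 0.97701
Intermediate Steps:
M = 138741/176452 (M = -138741/(-176452) = -138741*(-1/176452) = 138741/176452 ≈ 0.78628)
M - 86888/(-455563) = 138741/176452 - 86888/(-455563) = 138741/176452 - 86888*(-1)/455563 = 138741/176452 - 1*(-86888/455563) = 138741/176452 + 86888/455563 = 78536827559/80385002476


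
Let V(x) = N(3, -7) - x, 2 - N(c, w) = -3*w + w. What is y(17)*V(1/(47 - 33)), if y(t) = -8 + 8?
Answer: 0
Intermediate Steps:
y(t) = 0
N(c, w) = 2 + 2*w (N(c, w) = 2 - (-3*w + w) = 2 - (-2)*w = 2 + 2*w)
V(x) = -12 - x (V(x) = (2 + 2*(-7)) - x = (2 - 14) - x = -12 - x)
y(17)*V(1/(47 - 33)) = 0*(-12 - 1/(47 - 33)) = 0*(-12 - 1/14) = 0*(-169/14) = 0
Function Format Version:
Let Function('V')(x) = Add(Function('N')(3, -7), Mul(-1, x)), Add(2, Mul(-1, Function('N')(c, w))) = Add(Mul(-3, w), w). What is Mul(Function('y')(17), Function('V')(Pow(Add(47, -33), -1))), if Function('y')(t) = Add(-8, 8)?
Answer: 0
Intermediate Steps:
Function('y')(t) = 0
Function('N')(c, w) = Add(2, Mul(2, w)) (Function('N')(c, w) = Add(2, Mul(-1, Add(Mul(-3, w), w))) = Add(2, Mul(-1, Mul(-2, w))) = Add(2, Mul(2, w)))
Function('V')(x) = Add(-12, Mul(-1, x)) (Function('V')(x) = Add(Add(2, Mul(2, -7)), Mul(-1, x)) = Add(Add(2, -14), Mul(-1, x)) = Add(-12, Mul(-1, x)))
Mul(Function('y')(17), Function('V')(Pow(Add(47, -33), -1))) = Mul(0, Add(-12, Mul(-1, Pow(Add(47, -33), -1)))) = Mul(0, Add(-12, Mul(-1, Pow(14, -1)))) = Mul(0, Add(-12, Mul(-1, Rational(1, 14)))) = Mul(0, Add(-12, Rational(-1, 14))) = Mul(0, Rational(-169, 14)) = 0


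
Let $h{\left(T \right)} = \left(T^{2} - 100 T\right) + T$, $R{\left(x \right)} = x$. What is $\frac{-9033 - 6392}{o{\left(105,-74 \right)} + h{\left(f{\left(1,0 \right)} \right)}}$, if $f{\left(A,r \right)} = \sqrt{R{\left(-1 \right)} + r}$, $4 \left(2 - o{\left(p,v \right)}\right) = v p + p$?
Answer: $- \frac{473177300}{58970377} - \frac{24433200 i}{58970377} \approx -8.024 - 0.41433 i$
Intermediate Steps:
$o{\left(p,v \right)} = 2 - \frac{p}{4} - \frac{p v}{4}$ ($o{\left(p,v \right)} = 2 - \frac{v p + p}{4} = 2 - \frac{p v + p}{4} = 2 - \frac{p + p v}{4} = 2 - \left(\frac{p}{4} + \frac{p v}{4}\right) = 2 - \frac{p}{4} - \frac{p v}{4}$)
$f{\left(A,r \right)} = \sqrt{-1 + r}$
$h{\left(T \right)} = T^{2} - 99 T$
$\frac{-9033 - 6392}{o{\left(105,-74 \right)} + h{\left(f{\left(1,0 \right)} \right)}} = \frac{-9033 - 6392}{\left(2 - \frac{105}{4} - \frac{105}{4} \left(-74\right)\right) + \sqrt{-1 + 0} \left(-99 + \sqrt{-1 + 0}\right)} = - \frac{15425}{\left(2 - \frac{105}{4} + \frac{3885}{2}\right) + \sqrt{-1} \left(-99 + \sqrt{-1}\right)} = - \frac{15425}{\frac{7673}{4} + i \left(-99 + i\right)}$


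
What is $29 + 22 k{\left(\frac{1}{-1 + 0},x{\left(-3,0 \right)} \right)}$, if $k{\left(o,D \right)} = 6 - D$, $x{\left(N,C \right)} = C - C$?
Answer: $161$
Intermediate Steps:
$x{\left(N,C \right)} = 0$
$29 + 22 k{\left(\frac{1}{-1 + 0},x{\left(-3,0 \right)} \right)} = 29 + 22 \left(6 - 0\right) = 29 + 22 \left(6 + 0\right) = 29 + 22 \cdot 6 = 29 + 132 = 161$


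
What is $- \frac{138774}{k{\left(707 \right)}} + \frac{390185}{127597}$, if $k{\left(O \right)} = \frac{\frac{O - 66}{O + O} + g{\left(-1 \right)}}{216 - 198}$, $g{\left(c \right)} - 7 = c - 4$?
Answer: $- \frac{450680928425491}{442633993} \approx -1.0182 \cdot 10^{6}$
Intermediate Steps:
$g{\left(c \right)} = 3 + c$ ($g{\left(c \right)} = 7 + \left(c - 4\right) = 7 + \left(-4 + c\right) = 3 + c$)
$k{\left(O \right)} = \frac{1}{9} + \frac{-66 + O}{36 O}$ ($k{\left(O \right)} = \frac{\frac{O - 66}{O + O} + \left(3 - 1\right)}{216 - 198} = \frac{\frac{-66 + O}{2 O} + 2}{18} = \left(\left(-66 + O\right) \frac{1}{2 O} + 2\right) \frac{1}{18} = \left(\frac{-66 + O}{2 O} + 2\right) \frac{1}{18} = \left(2 + \frac{-66 + O}{2 O}\right) \frac{1}{18} = \frac{1}{9} + \frac{-66 + O}{36 O}$)
$- \frac{138774}{k{\left(707 \right)}} + \frac{390185}{127597} = - \frac{138774}{\frac{1}{36} \cdot \frac{1}{707} \left(-66 + 5 \cdot 707\right)} + \frac{390185}{127597} = - \frac{138774}{\frac{1}{36} \cdot \frac{1}{707} \left(-66 + 3535\right)} + 390185 \cdot \frac{1}{127597} = - \frac{138774}{\frac{1}{36} \cdot \frac{1}{707} \cdot 3469} + \frac{390185}{127597} = - \frac{138774}{\frac{3469}{25452}} + \frac{390185}{127597} = \left(-138774\right) \frac{25452}{3469} + \frac{390185}{127597} = - \frac{3532075848}{3469} + \frac{390185}{127597} = - \frac{450680928425491}{442633993}$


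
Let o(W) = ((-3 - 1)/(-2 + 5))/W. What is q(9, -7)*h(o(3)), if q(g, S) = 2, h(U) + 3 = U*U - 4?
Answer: -1102/81 ≈ -13.605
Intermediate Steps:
o(W) = -4/(3*W) (o(W) = (-4/3)/W = (-4*⅓)/W = -4/(3*W))
h(U) = -7 + U² (h(U) = -3 + (U*U - 4) = -3 + (U² - 4) = -3 + (-4 + U²) = -7 + U²)
q(9, -7)*h(o(3)) = 2*(-7 + (-4/3/3)²) = 2*(-7 + (-4/3*⅓)²) = 2*(-7 + (-4/9)²) = 2*(-7 + 16/81) = 2*(-551/81) = -1102/81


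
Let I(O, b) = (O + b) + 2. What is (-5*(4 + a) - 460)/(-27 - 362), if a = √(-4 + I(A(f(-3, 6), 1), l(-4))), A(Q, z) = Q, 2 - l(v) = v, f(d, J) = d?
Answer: 485/389 ≈ 1.2468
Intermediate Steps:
l(v) = 2 - v
I(O, b) = 2 + O + b
a = 1 (a = √(-4 + (2 - 3 + (2 - 1*(-4)))) = √(-4 + (2 - 3 + (2 + 4))) = √(-4 + (2 - 3 + 6)) = √(-4 + 5) = √1 = 1)
(-5*(4 + a) - 460)/(-27 - 362) = (-5*(4 + 1) - 460)/(-27 - 362) = (-5*5 - 460)/(-389) = (-25 - 460)*(-1/389) = -485*(-1/389) = 485/389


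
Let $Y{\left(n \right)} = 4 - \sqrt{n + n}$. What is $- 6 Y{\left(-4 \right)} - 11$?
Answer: $-35 + 12 i \sqrt{2} \approx -35.0 + 16.971 i$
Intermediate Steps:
$Y{\left(n \right)} = 4 - \sqrt{2} \sqrt{n}$ ($Y{\left(n \right)} = 4 - \sqrt{2 n} = 4 - \sqrt{2} \sqrt{n}$)
$- 6 Y{\left(-4 \right)} - 11 = - 6 \left(4 - \sqrt{2} \sqrt{-4}\right) - 11 = - 6 \left(4 - \sqrt{2} \cdot 2 i\right) - 11 = - 6 \left(4 - 2 i \sqrt{2}\right) - 11 = \left(-24 + 12 i \sqrt{2}\right) - 11 = -35 + 12 i \sqrt{2}$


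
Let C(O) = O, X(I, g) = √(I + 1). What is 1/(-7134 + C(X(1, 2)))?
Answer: -3567/25446977 - √2/50893954 ≈ -0.00014020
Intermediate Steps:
X(I, g) = √(1 + I)
1/(-7134 + C(X(1, 2))) = 1/(-7134 + √(1 + 1)) = 1/(-7134 + √2)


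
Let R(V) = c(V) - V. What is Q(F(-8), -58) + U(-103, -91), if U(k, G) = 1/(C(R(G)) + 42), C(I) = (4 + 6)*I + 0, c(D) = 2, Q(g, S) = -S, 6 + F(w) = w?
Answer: 56377/972 ≈ 58.001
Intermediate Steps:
F(w) = -6 + w
R(V) = 2 - V
C(I) = 10*I (C(I) = 10*I + 0 = 10*I)
U(k, G) = 1/(62 - 10*G) (U(k, G) = 1/(10*(2 - G) + 42) = 1/((20 - 10*G) + 42) = 1/(62 - 10*G))
Q(F(-8), -58) + U(-103, -91) = -1*(-58) - 1/(-62 + 10*(-91)) = 58 - 1/(-62 - 910) = 58 - 1/(-972) = 58 - 1*(-1/972) = 58 + 1/972 = 56377/972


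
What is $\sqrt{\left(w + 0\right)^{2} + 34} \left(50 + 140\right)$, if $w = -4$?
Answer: $950 \sqrt{2} \approx 1343.5$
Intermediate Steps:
$\sqrt{\left(w + 0\right)^{2} + 34} \left(50 + 140\right) = \sqrt{\left(-4 + 0\right)^{2} + 34} \left(50 + 140\right) = \sqrt{\left(-4\right)^{2} + 34} \cdot 190 = \sqrt{16 + 34} \cdot 190 = \sqrt{50} \cdot 190 = 5 \sqrt{2} \cdot 190 = 950 \sqrt{2}$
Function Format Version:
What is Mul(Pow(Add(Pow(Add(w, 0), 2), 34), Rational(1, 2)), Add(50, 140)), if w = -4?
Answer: Mul(950, Pow(2, Rational(1, 2))) ≈ 1343.5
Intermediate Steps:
Mul(Pow(Add(Pow(Add(w, 0), 2), 34), Rational(1, 2)), Add(50, 140)) = Mul(Pow(Add(Pow(Add(-4, 0), 2), 34), Rational(1, 2)), Add(50, 140)) = Mul(Pow(Add(Pow(-4, 2), 34), Rational(1, 2)), 190) = Mul(Pow(Add(16, 34), Rational(1, 2)), 190) = Mul(Pow(50, Rational(1, 2)), 190) = Mul(Mul(5, Pow(2, Rational(1, 2))), 190) = Mul(950, Pow(2, Rational(1, 2)))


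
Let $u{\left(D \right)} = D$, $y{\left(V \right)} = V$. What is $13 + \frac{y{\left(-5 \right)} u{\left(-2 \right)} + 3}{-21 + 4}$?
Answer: $\frac{208}{17} \approx 12.235$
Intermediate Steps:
$13 + \frac{y{\left(-5 \right)} u{\left(-2 \right)} + 3}{-21 + 4} = 13 + \frac{\left(-5\right) \left(-2\right) + 3}{-21 + 4} = 13 + \frac{10 + 3}{-17} = 13 - \frac{13}{17} = \frac{208}{17}$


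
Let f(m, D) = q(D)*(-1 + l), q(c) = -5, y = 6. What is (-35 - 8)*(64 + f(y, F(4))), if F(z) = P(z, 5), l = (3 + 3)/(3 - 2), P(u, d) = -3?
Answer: -1677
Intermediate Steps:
l = 6 (l = 6/1 = 6*1 = 6)
F(z) = -3
f(m, D) = -25 (f(m, D) = -5*(-1 + 6) = -5*5 = -25)
(-35 - 8)*(64 + f(y, F(4))) = (-35 - 8)*(64 - 25) = -43*39 = -1677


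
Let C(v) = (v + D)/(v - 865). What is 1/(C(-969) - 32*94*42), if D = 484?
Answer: -1834/231699739 ≈ -7.9154e-6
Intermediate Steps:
C(v) = (484 + v)/(-865 + v) (C(v) = (v + 484)/(v - 865) = (484 + v)/(-865 + v))
1/(C(-969) - 32*94*42) = 1/((484 - 969)/(-865 - 969) - 32*94*42) = 1/(-485/(-1834) - 3008*42) = 1/(-1/1834*(-485) - 126336) = 1/(485/1834 - 126336) = 1/(-231699739/1834) = -1834/231699739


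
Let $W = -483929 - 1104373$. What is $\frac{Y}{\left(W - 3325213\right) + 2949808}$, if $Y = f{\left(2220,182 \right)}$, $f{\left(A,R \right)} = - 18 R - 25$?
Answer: $\frac{3301}{1963707} \approx 0.001681$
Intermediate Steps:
$W = -1588302$
$f{\left(A,R \right)} = -25 - 18 R$
$Y = -3301$ ($Y = -25 - 3276 = -3301$)
$\frac{Y}{\left(W - 3325213\right) + 2949808} = - \frac{3301}{\left(-1588302 - 3325213\right) + 2949808} = - \frac{3301}{-4913515 + 2949808} = - \frac{3301}{-1963707} = \left(-3301\right) \left(- \frac{1}{1963707}\right) = \frac{3301}{1963707}$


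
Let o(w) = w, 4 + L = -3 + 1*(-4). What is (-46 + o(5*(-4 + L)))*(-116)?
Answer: 14036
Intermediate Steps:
L = -11 (L = -4 + (-3 + 1*(-4)) = -4 + (-3 - 4) = -4 - 7 = -11)
(-46 + o(5*(-4 + L)))*(-116) = (-46 + 5*(-4 - 11))*(-116) = (-46 + 5*(-15))*(-116) = (-46 - 75)*(-116) = -121*(-116) = 14036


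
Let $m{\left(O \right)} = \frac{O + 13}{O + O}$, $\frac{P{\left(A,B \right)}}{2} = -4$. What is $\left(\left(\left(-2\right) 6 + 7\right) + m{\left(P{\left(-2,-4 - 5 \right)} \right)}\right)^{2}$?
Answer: $\frac{7225}{256} \approx 28.223$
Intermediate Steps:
$P{\left(A,B \right)} = -8$ ($P{\left(A,B \right)} = 2 \left(-4\right) = -8$)
$m{\left(O \right)} = \frac{13 + O}{2 O}$
$\left(\left(\left(-2\right) 6 + 7\right) + m{\left(P{\left(-2,-4 - 5 \right)} \right)}\right)^{2} = \left(\left(\left(-2\right) 6 + 7\right) + \frac{13 - 8}{2 \left(-8\right)}\right)^{2} = \left(\left(-12 + 7\right) + \frac{1}{2} \left(- \frac{1}{8}\right) 5\right)^{2} = \left(-5 - \frac{5}{16}\right)^{2} = \left(- \frac{85}{16}\right)^{2} = \frac{7225}{256}$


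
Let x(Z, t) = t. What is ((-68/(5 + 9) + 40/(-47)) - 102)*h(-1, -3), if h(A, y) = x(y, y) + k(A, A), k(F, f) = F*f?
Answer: 70872/329 ≈ 215.42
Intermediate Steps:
h(A, y) = y + A² (h(A, y) = y + A*A = y + A²)
((-68/(5 + 9) + 40/(-47)) - 102)*h(-1, -3) = ((-68/(5 + 9) + 40/(-47)) - 102)*(-3 + (-1)²) = ((-68/14 + 40*(-1/47)) - 102)*(-3 + 1) = ((-68*1/14 - 40/47) - 102)*(-2) = ((-34/7 - 40/47) - 102)*(-2) = (-1878/329 - 102)*(-2) = -35436/329*(-2) = 70872/329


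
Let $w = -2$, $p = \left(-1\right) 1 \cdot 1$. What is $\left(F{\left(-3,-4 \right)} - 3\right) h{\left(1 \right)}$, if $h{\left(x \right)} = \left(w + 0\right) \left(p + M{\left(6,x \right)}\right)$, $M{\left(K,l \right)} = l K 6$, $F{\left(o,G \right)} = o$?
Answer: $420$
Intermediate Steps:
$M{\left(K,l \right)} = 6 K l$ ($M{\left(K,l \right)} = K l 6 = 6 K l$)
$p = -1$ ($p = \left(-1\right) 1 = -1$)
$h{\left(x \right)} = 2 - 72 x$ ($h{\left(x \right)} = \left(-2 + 0\right) \left(-1 + 6 \cdot 6 x\right) = - 2 \left(-1 + 36 x\right) = 2 - 72 x$)
$\left(F{\left(-3,-4 \right)} - 3\right) h{\left(1 \right)} = \left(-3 - 3\right) \left(2 - 72\right) = - 6 \left(2 - 72\right) = \left(-6\right) \left(-70\right) = 420$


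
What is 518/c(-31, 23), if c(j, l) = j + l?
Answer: -259/4 ≈ -64.750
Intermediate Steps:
518/c(-31, 23) = 518/(-31 + 23) = 518/(-8) = 518*(-⅛) = -259/4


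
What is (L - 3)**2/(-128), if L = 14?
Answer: -121/128 ≈ -0.94531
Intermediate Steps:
(L - 3)**2/(-128) = (14 - 3)**2/(-128) = 11**2*(-1/128) = 121*(-1/128) = -121/128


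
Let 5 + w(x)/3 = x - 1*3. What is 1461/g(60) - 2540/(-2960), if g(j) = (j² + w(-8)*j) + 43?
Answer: 313129/112924 ≈ 2.7729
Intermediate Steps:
w(x) = -24 + 3*x (w(x) = -15 + 3*(x - 1*3) = -15 + 3*(x - 3) = -15 + 3*(-3 + x) = -15 + (-9 + 3*x) = -24 + 3*x)
g(j) = 43 + j² - 48*j (g(j) = (j² + (-24 + 3*(-8))*j) + 43 = (j² + (-24 - 24)*j) + 43 = (j² - 48*j) + 43 = 43 + j² - 48*j)
1461/g(60) - 2540/(-2960) = 1461/(43 + 60² - 48*60) - 2540/(-2960) = 1461/(43 + 3600 - 2880) - 2540*(-1/2960) = 1461/763 + 127/148 = 313129/112924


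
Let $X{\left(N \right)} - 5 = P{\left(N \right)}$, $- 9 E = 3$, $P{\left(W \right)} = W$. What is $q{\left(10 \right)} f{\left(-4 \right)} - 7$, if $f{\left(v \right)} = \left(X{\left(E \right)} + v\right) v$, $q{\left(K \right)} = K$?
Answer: $- \frac{101}{3} \approx -33.667$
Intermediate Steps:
$E = - \frac{1}{3}$ ($E = \left(- \frac{1}{9}\right) 3 = - \frac{1}{3} \approx -0.33333$)
$X{\left(N \right)} = 5 + N$
$f{\left(v \right)} = v \left(\frac{14}{3} + v\right)$ ($f{\left(v \right)} = \left(\left(5 - \frac{1}{3}\right) + v\right) v = \left(\frac{14}{3} + v\right) v = v \left(\frac{14}{3} + v\right)$)
$q{\left(10 \right)} f{\left(-4 \right)} - 7 = 10 \cdot \frac{1}{3} \left(-4\right) \left(14 + 3 \left(-4\right)\right) - 7 = 10 \cdot \frac{1}{3} \left(-4\right) \left(14 - 12\right) - 7 = 10 \cdot \frac{1}{3} \left(-4\right) 2 - 7 = 10 \left(- \frac{8}{3}\right) - 7 = - \frac{80}{3} - 7 = - \frac{101}{3}$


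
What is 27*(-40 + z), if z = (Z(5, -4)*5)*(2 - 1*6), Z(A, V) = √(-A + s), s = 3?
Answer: -1080 - 540*I*√2 ≈ -1080.0 - 763.68*I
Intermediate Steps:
Z(A, V) = √(3 - A) (Z(A, V) = √(-A + 3) = √(3 - A))
z = -20*I*√2 (z = (√(3 - 1*5)*5)*(2 - 1*6) = (√(3 - 5)*5)*(2 - 6) = (√(-2)*5)*(-4) = ((I*√2)*5)*(-4) = (5*I*√2)*(-4) = -20*I*√2 ≈ -28.284*I)
27*(-40 + z) = 27*(-40 - 20*I*√2) = -1080 - 540*I*√2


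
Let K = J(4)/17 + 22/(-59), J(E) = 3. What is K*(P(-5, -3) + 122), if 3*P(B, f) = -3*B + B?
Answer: -74072/3009 ≈ -24.617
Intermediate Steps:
K = -197/1003 (K = 3/17 + 22/(-59) = 3*(1/17) + 22*(-1/59) = 3/17 - 22/59 = -197/1003 ≈ -0.19641)
P(B, f) = -2*B/3 (P(B, f) = (-3*B + B)/3 = (-2*B)/3 = -2*B/3)
K*(P(-5, -3) + 122) = -197*(-⅔*(-5) + 122)/1003 = -197*(10/3 + 122)/1003 = -197/1003*376/3 = -74072/3009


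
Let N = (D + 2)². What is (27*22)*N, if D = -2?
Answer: 0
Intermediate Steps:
N = 0 (N = (-2 + 2)² = 0² = 0)
(27*22)*N = (27*22)*0 = 594*0 = 0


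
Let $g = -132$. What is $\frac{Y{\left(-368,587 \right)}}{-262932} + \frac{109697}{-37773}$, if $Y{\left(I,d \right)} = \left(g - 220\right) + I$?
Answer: $- \frac{2401304587}{827644203} \approx -2.9014$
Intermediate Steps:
$Y{\left(I,d \right)} = -352 + I$ ($Y{\left(I,d \right)} = \left(-132 - 220\right) + I = -352 + I$)
$\frac{Y{\left(-368,587 \right)}}{-262932} + \frac{109697}{-37773} = \frac{-352 - 368}{-262932} + \frac{109697}{-37773} = \left(-720\right) \left(- \frac{1}{262932}\right) + 109697 \left(- \frac{1}{37773}\right) = \frac{60}{21911} - \frac{109697}{37773} = - \frac{2401304587}{827644203}$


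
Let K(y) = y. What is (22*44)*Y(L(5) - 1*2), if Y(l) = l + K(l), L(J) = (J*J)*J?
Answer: 238128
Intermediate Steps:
L(J) = J³ (L(J) = J²*J = J³)
Y(l) = 2*l (Y(l) = l + l = 2*l)
(22*44)*Y(L(5) - 1*2) = (22*44)*(2*(5³ - 1*2)) = 968*(2*(125 - 2)) = 968*(2*123) = 968*246 = 238128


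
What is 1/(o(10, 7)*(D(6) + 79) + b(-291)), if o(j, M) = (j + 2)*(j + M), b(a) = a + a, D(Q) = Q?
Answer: 1/16758 ≈ 5.9673e-5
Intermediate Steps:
b(a) = 2*a
o(j, M) = (2 + j)*(M + j)
1/(o(10, 7)*(D(6) + 79) + b(-291)) = 1/((10**2 + 2*7 + 2*10 + 7*10)*(6 + 79) + 2*(-291)) = 1/((100 + 14 + 20 + 70)*85 - 582) = 1/(204*85 - 582) = 1/(17340 - 582) = 1/16758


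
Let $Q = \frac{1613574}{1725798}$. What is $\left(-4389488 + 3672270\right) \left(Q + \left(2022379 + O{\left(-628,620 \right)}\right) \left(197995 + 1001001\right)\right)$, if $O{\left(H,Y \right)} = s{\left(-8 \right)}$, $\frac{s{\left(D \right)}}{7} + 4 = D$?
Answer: $- \frac{500209728280074377324602}{287633} \approx -1.7391 \cdot 10^{18}$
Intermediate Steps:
$s{\left(D \right)} = -28 + 7 D$
$O{\left(H,Y \right)} = -84$ ($O{\left(H,Y \right)} = -28 + 7 \left(-8\right) = -28 - 56 = -84$)
$Q = \frac{268929}{287633}$ ($Q = 1613574 \cdot \frac{1}{1725798} = \frac{268929}{287633} \approx 0.93497$)
$\left(-4389488 + 3672270\right) \left(Q + \left(2022379 + O{\left(-628,620 \right)}\right) \left(197995 + 1001001\right)\right) = \left(-4389488 + 3672270\right) \left(\frac{268929}{287633} + \left(2022379 - 84\right) \left(197995 + 1001001\right)\right) = - 717218 \left(\frac{268929}{287633} + 2022295 \cdot 1198996\right) = - 717218 \left(\frac{268929}{287633} + 2424723615820\right) = \left(-717218\right) \frac{697430527789422989}{287633} = - \frac{500209728280074377324602}{287633}$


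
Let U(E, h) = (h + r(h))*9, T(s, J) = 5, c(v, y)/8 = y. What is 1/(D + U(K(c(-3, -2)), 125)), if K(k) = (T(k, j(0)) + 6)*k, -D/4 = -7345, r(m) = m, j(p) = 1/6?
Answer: 1/31630 ≈ 3.1616e-5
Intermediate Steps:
c(v, y) = 8*y
j(p) = ⅙ (j(p) = 1*(⅙) = ⅙)
D = 29380 (D = -4*(-7345) = 29380)
K(k) = 11*k (K(k) = (5 + 6)*k = 11*k)
U(E, h) = 18*h (U(E, h) = (h + h)*9 = (2*h)*9 = 18*h)
1/(D + U(K(c(-3, -2)), 125)) = 1/(29380 + 18*125) = 1/(29380 + 2250) = 1/31630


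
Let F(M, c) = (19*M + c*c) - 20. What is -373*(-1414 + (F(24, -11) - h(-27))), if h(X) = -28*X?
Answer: 601649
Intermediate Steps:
F(M, c) = -20 + c² + 19*M (F(M, c) = (19*M + c²) - 20 = (c² + 19*M) - 20 = -20 + c² + 19*M)
-373*(-1414 + (F(24, -11) - h(-27))) = -373*(-1414 + ((-20 + (-11)² + 19*24) - (-28)*(-27))) = -373*(-1414 + ((-20 + 121 + 456) - 1*756)) = -373*(-1414 + (557 - 756)) = -373*(-1414 - 199) = -373*(-1613) = 601649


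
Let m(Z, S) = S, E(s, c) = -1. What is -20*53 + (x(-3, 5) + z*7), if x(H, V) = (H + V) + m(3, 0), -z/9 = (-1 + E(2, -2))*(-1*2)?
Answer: -1310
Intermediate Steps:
z = -36 (z = -9*(-1 - 1)*(-1*2) = -(-18)*(-2) = -9*4 = -36)
x(H, V) = H + V (x(H, V) = (H + V) + 0 = H + V)
-20*53 + (x(-3, 5) + z*7) = -20*53 + ((-3 + 5) - 36*7) = -1060 + (2 - 252) = -1060 - 250 = -1310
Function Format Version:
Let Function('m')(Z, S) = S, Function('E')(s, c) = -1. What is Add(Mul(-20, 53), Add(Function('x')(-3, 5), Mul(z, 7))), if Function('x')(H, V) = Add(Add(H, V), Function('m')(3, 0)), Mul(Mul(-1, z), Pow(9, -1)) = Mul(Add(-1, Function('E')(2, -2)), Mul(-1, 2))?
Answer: -1310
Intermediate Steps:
z = -36 (z = Mul(-9, Mul(Add(-1, -1), Mul(-1, 2))) = Mul(-9, Mul(-2, -2)) = Mul(-9, 4) = -36)
Function('x')(H, V) = Add(H, V) (Function('x')(H, V) = Add(Add(H, V), 0) = Add(H, V))
Add(Mul(-20, 53), Add(Function('x')(-3, 5), Mul(z, 7))) = Add(Mul(-20, 53), Add(Add(-3, 5), Mul(-36, 7))) = Add(-1060, Add(2, -252)) = Add(-1060, -250) = -1310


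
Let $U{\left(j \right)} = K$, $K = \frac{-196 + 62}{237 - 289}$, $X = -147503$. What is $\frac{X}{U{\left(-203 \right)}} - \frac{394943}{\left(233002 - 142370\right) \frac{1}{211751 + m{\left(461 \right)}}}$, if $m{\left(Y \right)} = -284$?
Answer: $- \frac{5943247351823}{6072344} \approx -9.7874 \cdot 10^{5}$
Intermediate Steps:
$K = \frac{67}{26}$ ($K = - \frac{134}{-52} = \left(-134\right) \left(- \frac{1}{52}\right) = \frac{67}{26} \approx 2.5769$)
$U{\left(j \right)} = \frac{67}{26}$
$\frac{X}{U{\left(-203 \right)}} - \frac{394943}{\left(233002 - 142370\right) \frac{1}{211751 + m{\left(461 \right)}}} = - \frac{147503}{\frac{67}{26}} - \frac{394943}{\left(233002 - 142370\right) \frac{1}{211751 - 284}} = \left(-147503\right) \frac{26}{67} - \frac{394943}{90632 \cdot \frac{1}{211467}} = - \frac{3835078}{67} - \frac{394943}{90632 \cdot \frac{1}{211467}} = - \frac{3835078}{67} - \frac{394943}{\frac{90632}{211467}} = - \frac{3835078}{67} - \frac{83517411381}{90632} = - \frac{5943247351823}{6072344}$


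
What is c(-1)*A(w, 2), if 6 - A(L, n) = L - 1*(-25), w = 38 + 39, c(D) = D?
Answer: 96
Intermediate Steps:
w = 77
A(L, n) = -19 - L (A(L, n) = 6 - (L - 1*(-25)) = 6 - (L + 25) = 6 - (25 + L) = 6 + (-25 - L) = -19 - L)
c(-1)*A(w, 2) = -(-19 - 1*77) = -(-19 - 77) = -1*(-96) = 96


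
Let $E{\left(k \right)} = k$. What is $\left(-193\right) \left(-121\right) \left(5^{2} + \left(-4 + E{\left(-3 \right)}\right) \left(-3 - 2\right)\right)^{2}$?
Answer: $84070800$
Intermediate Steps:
$\left(-193\right) \left(-121\right) \left(5^{2} + \left(-4 + E{\left(-3 \right)}\right) \left(-3 - 2\right)\right)^{2} = \left(-193\right) \left(-121\right) \left(5^{2} + \left(-4 - 3\right) \left(-3 - 2\right)\right)^{2} = 23353 \left(25 - -35\right)^{2} = 23353 \left(25 + 35\right)^{2} = 23353 \cdot 60^{2} = 23353 \cdot 3600 = 84070800$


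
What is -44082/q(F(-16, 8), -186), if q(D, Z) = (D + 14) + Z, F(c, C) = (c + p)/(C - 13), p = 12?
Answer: 110205/428 ≈ 257.49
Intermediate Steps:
F(c, C) = (12 + c)/(-13 + C) (F(c, C) = (c + 12)/(C - 13) = (12 + c)/(-13 + C))
q(D, Z) = 14 + D + Z (q(D, Z) = (14 + D) + Z = 14 + D + Z)
-44082/q(F(-16, 8), -186) = -44082/(14 + (12 - 16)/(-13 + 8) - 186) = -44082/(14 - 4/(-5) - 186) = -44082/(14 - ⅕*(-4) - 186) = -44082/(14 + ⅘ - 186) = -44082/(-856/5) = -44082*(-5/856) = 110205/428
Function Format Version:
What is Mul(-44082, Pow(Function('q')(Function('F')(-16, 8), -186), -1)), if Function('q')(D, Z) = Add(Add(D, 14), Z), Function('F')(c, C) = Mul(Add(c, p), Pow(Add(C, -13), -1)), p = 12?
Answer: Rational(110205, 428) ≈ 257.49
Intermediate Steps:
Function('F')(c, C) = Mul(Pow(Add(-13, C), -1), Add(12, c)) (Function('F')(c, C) = Mul(Add(c, 12), Pow(Add(C, -13), -1)) = Mul(Add(12, c), Pow(Add(-13, C), -1)) = Mul(Pow(Add(-13, C), -1), Add(12, c)))
Function('q')(D, Z) = Add(14, D, Z) (Function('q')(D, Z) = Add(Add(14, D), Z) = Add(14, D, Z))
Mul(-44082, Pow(Function('q')(Function('F')(-16, 8), -186), -1)) = Mul(-44082, Pow(Add(14, Mul(Pow(Add(-13, 8), -1), Add(12, -16)), -186), -1)) = Mul(-44082, Pow(Add(14, Mul(Pow(-5, -1), -4), -186), -1)) = Mul(-44082, Pow(Add(14, Mul(Rational(-1, 5), -4), -186), -1)) = Mul(-44082, Pow(Add(14, Rational(4, 5), -186), -1)) = Mul(-44082, Pow(Rational(-856, 5), -1)) = Mul(-44082, Rational(-5, 856)) = Rational(110205, 428)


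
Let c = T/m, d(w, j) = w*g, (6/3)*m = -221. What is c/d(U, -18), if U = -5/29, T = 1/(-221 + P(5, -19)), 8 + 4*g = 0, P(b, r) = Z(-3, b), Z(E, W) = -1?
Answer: 29/245310 ≈ 0.00011822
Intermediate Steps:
P(b, r) = -1
m = -221/2 (m = (½)*(-221) = -221/2 ≈ -110.50)
g = -2 (g = -2 + (¼)*0 = -2 + 0 = -2)
T = -1/222 (T = 1/(-221 - 1) = 1/(-222) = -1/222 ≈ -0.0045045)
U = -5/29 (U = -5*1/29 = -5/29 ≈ -0.17241)
d(w, j) = -2*w (d(w, j) = w*(-2) = -2*w)
c = 1/24531 (c = -1/(222*(-221/2)) = -1/222*(-2/221) = 1/24531 ≈ 4.0765e-5)
c/d(U, -18) = 1/(24531*((-2*(-5/29)))) = 1/(24531*(10/29)) = (1/24531)*(29/10) = 29/245310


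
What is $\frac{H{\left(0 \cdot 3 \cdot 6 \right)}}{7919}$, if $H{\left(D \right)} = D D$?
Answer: $0$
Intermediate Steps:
$H{\left(D \right)} = D^{2}$
$\frac{H{\left(0 \cdot 3 \cdot 6 \right)}}{7919} = \frac{\left(0 \cdot 3 \cdot 6\right)^{2}}{7919} = \left(0 \cdot 6\right)^{2} \cdot \frac{1}{7919} = 0^{2} \cdot \frac{1}{7919} = 0 \cdot \frac{1}{7919} = 0$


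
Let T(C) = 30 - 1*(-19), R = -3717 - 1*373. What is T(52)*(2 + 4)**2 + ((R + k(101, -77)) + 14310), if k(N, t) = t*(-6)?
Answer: 12446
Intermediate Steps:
k(N, t) = -6*t
R = -4090 (R = -3717 - 373 = -4090)
T(C) = 49 (T(C) = 30 + 19 = 49)
T(52)*(2 + 4)**2 + ((R + k(101, -77)) + 14310) = 49*(2 + 4)**2 + ((-4090 - 6*(-77)) + 14310) = 49*6**2 + ((-4090 + 462) + 14310) = 49*36 + (-3628 + 14310) = 1764 + 10682 = 12446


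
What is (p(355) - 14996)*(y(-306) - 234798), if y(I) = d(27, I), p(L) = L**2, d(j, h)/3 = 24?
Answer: -26061393054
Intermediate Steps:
d(j, h) = 72 (d(j, h) = 3*24 = 72)
y(I) = 72
(p(355) - 14996)*(y(-306) - 234798) = (355**2 - 14996)*(72 - 234798) = (126025 - 14996)*(-234726) = 111029*(-234726) = -26061393054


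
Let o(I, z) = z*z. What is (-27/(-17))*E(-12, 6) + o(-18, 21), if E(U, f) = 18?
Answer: 7983/17 ≈ 469.59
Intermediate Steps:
o(I, z) = z**2
(-27/(-17))*E(-12, 6) + o(-18, 21) = -27/(-17)*18 + 21**2 = -27*(-1/17)*18 + 441 = (27/17)*18 + 441 = 486/17 + 441 = 7983/17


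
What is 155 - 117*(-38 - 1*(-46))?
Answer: -781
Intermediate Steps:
155 - 117*(-38 - 1*(-46)) = 155 - 117*(-38 + 46) = 155 - 117*8 = 155 - 936 = -781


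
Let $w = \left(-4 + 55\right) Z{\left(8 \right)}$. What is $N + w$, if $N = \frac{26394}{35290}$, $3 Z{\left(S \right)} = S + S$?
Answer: $\frac{4812637}{17645} \approx 272.75$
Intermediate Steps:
$Z{\left(S \right)} = \frac{2 S}{3}$ ($Z{\left(S \right)} = \frac{S + S}{3} = \frac{2 S}{3}$)
$w = 272$ ($w = \left(-4 + 55\right) \frac{2}{3} \cdot 8 = 51 \cdot \frac{16}{3} = 272$)
$N = \frac{13197}{17645}$ ($N = 26394 \cdot \frac{1}{35290} = \frac{13197}{17645} \approx 0.74792$)
$N + w = \frac{13197}{17645} + 272 = \frac{4812637}{17645}$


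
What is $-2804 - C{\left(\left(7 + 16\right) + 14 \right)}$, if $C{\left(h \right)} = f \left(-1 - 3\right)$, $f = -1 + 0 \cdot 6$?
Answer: $-2808$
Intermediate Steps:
$f = -1$ ($f = -1 + 0 = -1$)
$C{\left(h \right)} = 4$ ($C{\left(h \right)} = - (-1 - 3) = \left(-1\right) \left(-4\right) = 4$)
$-2804 - C{\left(\left(7 + 16\right) + 14 \right)} = -2804 - 4 = -2808$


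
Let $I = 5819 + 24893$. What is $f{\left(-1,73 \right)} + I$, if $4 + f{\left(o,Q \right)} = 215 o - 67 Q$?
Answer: $25602$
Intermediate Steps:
$I = 30712$
$f{\left(o,Q \right)} = -4 - 67 Q + 215 o$ ($f{\left(o,Q \right)} = -4 - \left(- 215 o + 67 Q\right) = -4 - 67 Q + 215 o$)
$f{\left(-1,73 \right)} + I = \left(-4 - 4891 + 215 \left(-1\right)\right) + 30712 = \left(-4 - 4891 - 215\right) + 30712 = -5110 + 30712 = 25602$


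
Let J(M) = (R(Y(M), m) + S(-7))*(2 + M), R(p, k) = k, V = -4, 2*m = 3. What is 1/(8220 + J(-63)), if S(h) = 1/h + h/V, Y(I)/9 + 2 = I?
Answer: 28/224853 ≈ 0.00012453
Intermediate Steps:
m = 3/2 (m = (½)*3 = 3/2 ≈ 1.5000)
Y(I) = -18 + 9*I
S(h) = 1/h - h/4 (S(h) = 1/h + h/(-4) = 1/h + h*(-¼) = 1/h - h/4)
J(M) = 87/14 + 87*M/28 (J(M) = (3/2 + (1/(-7) - ¼*(-7)))*(2 + M) = (3/2 + (-⅐ + 7/4))*(2 + M) = (3/2 + 45/28)*(2 + M) = 87*(2 + M)/28 = 87/14 + 87*M/28)
1/(8220 + J(-63)) = 1/(8220 + (87/14 + (87/28)*(-63))) = 1/(8220 + (87/14 - 783/4)) = 1/(8220 - 5307/28) = 1/(224853/28) = 28/224853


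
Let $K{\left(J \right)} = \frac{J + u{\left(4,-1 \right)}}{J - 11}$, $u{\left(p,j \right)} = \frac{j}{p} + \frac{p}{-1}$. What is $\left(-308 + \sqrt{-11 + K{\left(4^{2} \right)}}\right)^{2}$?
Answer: $\frac{\left(3080 - i \sqrt{865}\right)^{2}}{100} \approx 94855.0 - 1811.7 i$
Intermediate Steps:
$u{\left(p,j \right)} = - p + \frac{j}{p}$ ($u{\left(p,j \right)} = \frac{j}{p} + p \left(-1\right) = \frac{j}{p} - p = - p + \frac{j}{p}$)
$K{\left(J \right)} = \frac{- \frac{17}{4} + J}{-11 + J}$ ($K{\left(J \right)} = \frac{J - \frac{17}{4}}{J - 11} = \frac{J - \frac{17}{4}}{-11 + J} = \frac{- \frac{17}{4} + J}{-11 + J}$)
$\left(-308 + \sqrt{-11 + K{\left(4^{2} \right)}}\right)^{2} = \left(-308 + \sqrt{-11 + \frac{- \frac{17}{4} + 4^{2}}{-11 + 4^{2}}}\right)^{2} = \left(-308 + \sqrt{-11 + \frac{- \frac{17}{4} + 16}{-11 + 16}}\right)^{2} = \left(-308 + \sqrt{-11 + \frac{1}{5} \cdot \frac{47}{4}}\right)^{2} = \left(-308 + \sqrt{-11 + \frac{47}{20}}\right)^{2} = \left(-308 + \sqrt{- \frac{173}{20}}\right)^{2} = \left(-308 + \frac{i \sqrt{865}}{10}\right)^{2}$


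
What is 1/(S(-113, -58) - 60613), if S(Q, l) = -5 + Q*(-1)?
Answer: -1/60505 ≈ -1.6528e-5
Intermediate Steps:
S(Q, l) = -5 - Q
1/(S(-113, -58) - 60613) = 1/((-5 - 1*(-113)) - 60613) = 1/((-5 + 113) - 60613) = 1/(108 - 60613) = 1/(-60505) = -1/60505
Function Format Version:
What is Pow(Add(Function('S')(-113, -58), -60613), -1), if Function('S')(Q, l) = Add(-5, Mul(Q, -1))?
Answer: Rational(-1, 60505) ≈ -1.6528e-5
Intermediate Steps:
Function('S')(Q, l) = Add(-5, Mul(-1, Q))
Pow(Add(Function('S')(-113, -58), -60613), -1) = Pow(Add(Add(-5, Mul(-1, -113)), -60613), -1) = Pow(Add(Add(-5, 113), -60613), -1) = Pow(Add(108, -60613), -1) = Pow(-60505, -1) = Rational(-1, 60505)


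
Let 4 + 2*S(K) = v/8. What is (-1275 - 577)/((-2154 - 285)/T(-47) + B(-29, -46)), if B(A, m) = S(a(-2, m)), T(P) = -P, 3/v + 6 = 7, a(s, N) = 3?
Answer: 1392704/40387 ≈ 34.484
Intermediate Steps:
v = 3 (v = 3/(-6 + 7) = 3/1 = 3*1 = 3)
S(K) = -29/16 (S(K) = -2 + (3/8)/2 = -2 + (3*(1/8))/2 = -2 + (1/2)*(3/8) = -2 + 3/16 = -29/16)
B(A, m) = -29/16
(-1275 - 577)/((-2154 - 285)/T(-47) + B(-29, -46)) = (-1275 - 577)/((-2154 - 285)/((-1*(-47))) - 29/16) = -1852/(-2439/47 - 29/16) = -1852/(-40387/752) = -1852*(-752/40387) = 1392704/40387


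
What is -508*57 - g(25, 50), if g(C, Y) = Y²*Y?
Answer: -153956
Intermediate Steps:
g(C, Y) = Y³
-508*57 - g(25, 50) = -508*57 - 1*50³ = -28956 - 1*125000 = -28956 - 125000 = -153956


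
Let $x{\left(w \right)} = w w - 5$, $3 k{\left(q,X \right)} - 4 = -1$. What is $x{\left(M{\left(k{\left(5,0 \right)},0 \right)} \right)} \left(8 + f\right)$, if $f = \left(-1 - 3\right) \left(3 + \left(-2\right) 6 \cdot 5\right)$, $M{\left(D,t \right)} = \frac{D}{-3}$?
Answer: $- \frac{10384}{9} \approx -1153.8$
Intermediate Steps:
$k{\left(q,X \right)} = 1$ ($k{\left(q,X \right)} = \frac{4}{3} + \frac{1}{3} \left(-1\right) = \frac{4}{3} - \frac{1}{3} = 1$)
$M{\left(D,t \right)} = - \frac{D}{3}$ ($M{\left(D,t \right)} = D \left(- \frac{1}{3}\right) = - \frac{D}{3}$)
$f = 228$ ($f = - 4 \left(3 - 60\right) = \left(-4\right) \left(-57\right) = 228$)
$x{\left(w \right)} = -5 + w^{2}$ ($x{\left(w \right)} = w^{2} - 5 = -5 + w^{2}$)
$x{\left(M{\left(k{\left(5,0 \right)},0 \right)} \right)} \left(8 + f\right) = \left(-5 + \left(\left(- \frac{1}{3}\right) 1\right)^{2}\right) \left(8 + 228\right) = \left(-5 + \left(- \frac{1}{3}\right)^{2}\right) 236 = \left(-5 + \frac{1}{9}\right) 236 = \left(- \frac{44}{9}\right) 236 = - \frac{10384}{9}$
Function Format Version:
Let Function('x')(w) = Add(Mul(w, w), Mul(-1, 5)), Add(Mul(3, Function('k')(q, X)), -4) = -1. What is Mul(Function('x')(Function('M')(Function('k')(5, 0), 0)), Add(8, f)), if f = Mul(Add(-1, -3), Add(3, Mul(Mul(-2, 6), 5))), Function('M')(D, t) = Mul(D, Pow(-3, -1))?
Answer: Rational(-10384, 9) ≈ -1153.8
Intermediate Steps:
Function('k')(q, X) = 1 (Function('k')(q, X) = Add(Rational(4, 3), Mul(Rational(1, 3), -1)) = Add(Rational(4, 3), Rational(-1, 3)) = 1)
Function('M')(D, t) = Mul(Rational(-1, 3), D) (Function('M')(D, t) = Mul(D, Rational(-1, 3)) = Mul(Rational(-1, 3), D))
f = 228 (f = Mul(-4, Add(3, Mul(-12, 5))) = Mul(-4, Add(3, -60)) = Mul(-4, -57) = 228)
Function('x')(w) = Add(-5, Pow(w, 2)) (Function('x')(w) = Add(Pow(w, 2), -5) = Add(-5, Pow(w, 2)))
Mul(Function('x')(Function('M')(Function('k')(5, 0), 0)), Add(8, f)) = Mul(Add(-5, Pow(Mul(Rational(-1, 3), 1), 2)), Add(8, 228)) = Mul(Add(-5, Pow(Rational(-1, 3), 2)), 236) = Mul(Add(-5, Rational(1, 9)), 236) = Mul(Rational(-44, 9), 236) = Rational(-10384, 9)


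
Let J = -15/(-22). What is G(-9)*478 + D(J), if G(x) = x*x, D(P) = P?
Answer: 851811/22 ≈ 38719.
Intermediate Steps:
J = 15/22 (J = -15*(-1/22) = 15/22 ≈ 0.68182)
G(x) = x²
G(-9)*478 + D(J) = (-9)²*478 + 15/22 = 81*478 + 15/22 = 38718 + 15/22 = 851811/22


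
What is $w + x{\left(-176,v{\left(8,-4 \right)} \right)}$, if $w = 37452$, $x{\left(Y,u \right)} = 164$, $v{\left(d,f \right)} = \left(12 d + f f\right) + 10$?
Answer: $37616$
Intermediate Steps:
$v{\left(d,f \right)} = 10 + f^{2} + 12 d$ ($v{\left(d,f \right)} = \left(12 d + f^{2}\right) + 10 = \left(f^{2} + 12 d\right) + 10 = 10 + f^{2} + 12 d$)
$w + x{\left(-176,v{\left(8,-4 \right)} \right)} = 37452 + 164 = 37616$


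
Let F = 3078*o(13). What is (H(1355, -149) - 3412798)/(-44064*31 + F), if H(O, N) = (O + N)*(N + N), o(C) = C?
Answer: 1886093/662985 ≈ 2.8448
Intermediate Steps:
H(O, N) = 2*N*(N + O) (H(O, N) = (N + O)*(2*N) = 2*N*(N + O))
F = 40014 (F = 3078*13 = 40014)
(H(1355, -149) - 3412798)/(-44064*31 + F) = (2*(-149)*(-149 + 1355) - 3412798)/(-44064*31 + 40014) = (2*(-149)*1206 - 3412798)/(-1365984 + 40014) = (-359388 - 3412798)/(-1325970) = -3772186*(-1/1325970) = 1886093/662985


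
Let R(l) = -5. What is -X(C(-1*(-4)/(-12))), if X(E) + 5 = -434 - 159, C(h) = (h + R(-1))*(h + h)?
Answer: 598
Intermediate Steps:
C(h) = 2*h*(-5 + h) (C(h) = (h - 5)*(h + h) = (-5 + h)*(2*h) = 2*h*(-5 + h))
X(E) = -598 (X(E) = -5 + (-434 - 159) = -5 - 593 = -598)
-X(C(-1*(-4)/(-12))) = -1*(-598) = 598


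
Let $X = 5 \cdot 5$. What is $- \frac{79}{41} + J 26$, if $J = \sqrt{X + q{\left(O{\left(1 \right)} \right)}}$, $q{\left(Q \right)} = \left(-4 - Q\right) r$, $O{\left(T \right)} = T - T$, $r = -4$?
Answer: $- \frac{79}{41} + 26 \sqrt{41} \approx 164.55$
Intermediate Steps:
$O{\left(T \right)} = 0$
$X = 25$
$q{\left(Q \right)} = 16 + 4 Q$ ($q{\left(Q \right)} = \left(-4 - Q\right) \left(-4\right) = 16 + 4 Q$)
$J = \sqrt{41}$ ($J = \sqrt{25 + \left(16 + 4 \cdot 0\right)} = \sqrt{25 + \left(16 + 0\right)} = \sqrt{25 + 16} = \sqrt{41} \approx 6.4031$)
$- \frac{79}{41} + J 26 = - \frac{79}{41} + \sqrt{41} \cdot 26 = \left(-79\right) \frac{1}{41} + 26 \sqrt{41} = - \frac{79}{41} + 26 \sqrt{41}$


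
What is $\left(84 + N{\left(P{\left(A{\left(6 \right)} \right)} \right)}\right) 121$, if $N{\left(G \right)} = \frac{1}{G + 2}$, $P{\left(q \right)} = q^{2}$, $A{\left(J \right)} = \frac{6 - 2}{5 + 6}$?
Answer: $\frac{2636953}{258} \approx 10221.0$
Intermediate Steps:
$A{\left(J \right)} = \frac{4}{11}$
$N{\left(G \right)} = \frac{1}{2 + G}$
$\left(84 + N{\left(P{\left(A{\left(6 \right)} \right)} \right)}\right) 121 = \left(84 + \frac{1}{2 + \left(\frac{4}{11}\right)^{2}}\right) 121 = \left(84 + \frac{1}{2 + \frac{16}{121}}\right) 121 = \left(84 + \frac{1}{\frac{258}{121}}\right) 121 = \left(84 + \frac{121}{258}\right) 121 = \frac{21793}{258} \cdot 121 = \frac{2636953}{258}$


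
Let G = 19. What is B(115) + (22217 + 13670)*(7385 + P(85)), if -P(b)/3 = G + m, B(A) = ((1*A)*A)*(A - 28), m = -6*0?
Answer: 264130511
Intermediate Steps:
m = 0
B(A) = A²*(-28 + A) (B(A) = (A*A)*(-28 + A) = A²*(-28 + A))
P(b) = -57 (P(b) = -3*(19 + 0) = -3*19 = -57)
B(115) + (22217 + 13670)*(7385 + P(85)) = 115²*(-28 + 115) + (22217 + 13670)*(7385 - 57) = 13225*87 + 35887*7328 = 1150575 + 262979936 = 264130511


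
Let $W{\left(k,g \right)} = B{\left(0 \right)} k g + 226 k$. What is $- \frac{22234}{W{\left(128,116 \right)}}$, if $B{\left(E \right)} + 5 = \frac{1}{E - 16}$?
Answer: $\frac{11117}{23120} \approx 0.48084$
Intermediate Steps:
$B{\left(E \right)} = -5 + \frac{1}{-16 + E}$ ($B{\left(E \right)} = -5 + \frac{1}{E - 16} = -5 + \frac{1}{-16 + E}$)
$W{\left(k,g \right)} = 226 k - \frac{81 g k}{16}$ ($W{\left(k,g \right)} = \frac{81 - 0}{-16 + 0} k g + 226 k = \frac{81 + 0}{-16} k g + 226 k = \left(- \frac{1}{16}\right) 81 k g + 226 k = - \frac{81 k}{16} g + 226 k = - \frac{81 g k}{16} + 226 k = 226 k - \frac{81 g k}{16}$)
$- \frac{22234}{W{\left(128,116 \right)}} = - \frac{22234}{\frac{1}{16} \cdot 128 \left(3616 - 9396\right)} = - \frac{22234}{\frac{1}{16} \cdot 128 \left(-5780\right)} = - \frac{22234}{-46240} = \left(-22234\right) \left(- \frac{1}{46240}\right) = \frac{11117}{23120}$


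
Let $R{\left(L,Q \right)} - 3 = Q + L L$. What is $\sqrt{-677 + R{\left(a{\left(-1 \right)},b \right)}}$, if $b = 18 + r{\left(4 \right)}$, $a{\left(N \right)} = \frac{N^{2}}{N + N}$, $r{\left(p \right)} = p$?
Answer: $\frac{i \sqrt{2607}}{2} \approx 25.529 i$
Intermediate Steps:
$a{\left(N \right)} = \frac{N}{2}$ ($a{\left(N \right)} = \frac{N^{2}}{2 N} = \frac{1}{2 N} N^{2} = \frac{N}{2}$)
$b = 22$ ($b = 18 + 4 = 22$)
$R{\left(L,Q \right)} = 3 + Q + L^{2}$ ($R{\left(L,Q \right)} = 3 + \left(Q + L L\right) = 3 + \left(Q + L^{2}\right) = 3 + Q + L^{2}$)
$\sqrt{-677 + R{\left(a{\left(-1 \right)},b \right)}} = \sqrt{-677 + \left(3 + 22 + \left(\frac{1}{2} \left(-1\right)\right)^{2}\right)} = \sqrt{-677 + \left(3 + 22 + \left(- \frac{1}{2}\right)^{2}\right)} = \sqrt{-677 + \left(3 + 22 + \frac{1}{4}\right)} = \sqrt{-677 + \frac{101}{4}} = \sqrt{- \frac{2607}{4}} = \frac{i \sqrt{2607}}{2}$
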